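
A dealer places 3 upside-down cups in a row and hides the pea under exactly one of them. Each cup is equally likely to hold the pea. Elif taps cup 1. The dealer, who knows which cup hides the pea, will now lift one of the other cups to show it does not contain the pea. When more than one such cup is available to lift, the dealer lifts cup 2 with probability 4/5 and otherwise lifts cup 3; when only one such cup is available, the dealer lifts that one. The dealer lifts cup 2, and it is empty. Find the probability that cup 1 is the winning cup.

4/9

Consider each possible location of the pea in turn.
If it is under cup 1 (prior 1/3): cup 2 is available, opened with probability 4/5; weight (1/3)·(4/5) = 4/15.
If it is under cup 2 (prior 1/3): the dealer opened cup 2, so this case is ruled out; weight (1/3)·0 = 0.
If it is under cup 3 (prior 1/3): only cup 2 is available, probability 1; weight (1/3)·1 = 1/3.
The weights sum to 3/5.
So P(the pea under cup 1 | the dealer opened cup 2) = (4/15) / (3/5) = 4/9.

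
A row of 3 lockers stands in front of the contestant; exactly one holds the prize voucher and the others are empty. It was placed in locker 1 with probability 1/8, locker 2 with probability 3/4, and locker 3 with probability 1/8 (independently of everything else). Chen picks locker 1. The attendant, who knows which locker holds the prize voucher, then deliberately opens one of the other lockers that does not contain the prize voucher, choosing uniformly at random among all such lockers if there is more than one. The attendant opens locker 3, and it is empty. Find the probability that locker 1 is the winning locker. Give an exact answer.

Apply Bayes' rule, conditioning on where the prize voucher actually is.
If it is in locker 1 (prior 1/8): the attendant has 2 equally likely choices, so probability 1/2; weight (1/8)·(1/2) = 1/16.
If it is in locker 2 (prior 3/4): the attendant has no choice, probability 1; weight (3/4)·1 = 3/4.
If it is in locker 3 (prior 1/8): the attendant opened locker 3, so this case is ruled out; weight (1/8)·0 = 0.
The weights sum to 13/16.
So P(the prize voucher in locker 1 | the attendant opened locker 3) = (1/16) / (13/16) = 1/13.

1/13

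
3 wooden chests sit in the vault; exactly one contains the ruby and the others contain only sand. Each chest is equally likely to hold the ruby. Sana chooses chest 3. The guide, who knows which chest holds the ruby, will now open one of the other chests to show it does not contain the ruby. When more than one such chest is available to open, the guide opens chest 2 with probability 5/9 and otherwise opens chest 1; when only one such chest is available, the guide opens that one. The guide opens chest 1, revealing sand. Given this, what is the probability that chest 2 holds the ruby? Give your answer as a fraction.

9/13

Consider each possible location of the ruby in turn.
If it is in chest 1 (prior 1/3): the guide opened chest 1, so this case is ruled out; weight (1/3)·0 = 0.
If it is in chest 2 (prior 1/3): only chest 1 is available, probability 1; weight (1/3)·1 = 1/3.
If it is in chest 3 (prior 1/3): chest 2 is available but not opened, probability 4/9; weight (1/3)·(4/9) = 4/27.
The weights sum to 13/27.
So P(the ruby in chest 2 | the guide opened chest 1) = (1/3) / (13/27) = 9/13.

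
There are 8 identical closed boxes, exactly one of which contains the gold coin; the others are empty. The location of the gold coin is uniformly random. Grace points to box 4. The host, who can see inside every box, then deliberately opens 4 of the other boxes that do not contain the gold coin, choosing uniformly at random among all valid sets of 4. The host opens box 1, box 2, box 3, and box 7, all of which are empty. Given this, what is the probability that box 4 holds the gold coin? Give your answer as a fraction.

1/8

Consider each possible location of the gold coin in turn.
If it is in any of boxes 1, 2, 3, and 7 (prior 1/8 each): that box was opened and seen not to hold the prize — ruled out; weight (1/8)·0 = 0 each.
If it is in box 4 (prior 1/8): the host has 35 equally likely choices, so probability 1/35; weight (1/8)·(1/35) = 1/280.
If it is in any of boxes 5, 6, and 8 (prior 1/8 each): the host has 15 equally likely choices, so probability 1/15; weight (1/8)·(1/15) = 1/120 each.
The weights sum to 1/35.
So P(the gold coin in box 4 | the host opened box 1, box 2, box 3, and box 7) = (1/280) / (1/35) = 1/8.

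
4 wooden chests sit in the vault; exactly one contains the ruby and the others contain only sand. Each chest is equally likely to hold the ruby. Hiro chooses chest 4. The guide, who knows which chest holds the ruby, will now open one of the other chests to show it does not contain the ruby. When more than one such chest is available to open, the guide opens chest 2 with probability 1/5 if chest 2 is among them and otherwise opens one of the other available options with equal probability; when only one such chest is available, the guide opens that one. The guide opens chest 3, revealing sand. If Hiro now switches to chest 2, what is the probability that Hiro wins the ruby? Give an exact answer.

Condition on the true location of the ruby.
If it is in chest 1 (prior 1/4): chest 2 is available but not opened, probability 4/5; weight (1/4)·(4/5) = 1/5.
If it is in chest 2 (prior 1/4): chest 2 holds the prize so is unavailable; the guide chooses uniformly among the 2 others, probability 1/2; weight (1/4)·(1/2) = 1/8.
If it is in chest 3 (prior 1/4): the guide opened chest 3, so this case is ruled out; weight (1/4)·0 = 0.
If it is in chest 4 (prior 1/4): chest 2 is available but not opened; chest 3 gets probability (1 − 1/5)/2 = 2/5; weight (1/4)·(2/5) = 1/10.
The weights sum to 17/40.
So P(the ruby in chest 2 | the guide opened chest 3) = (1/8) / (17/40) = 5/17.

5/17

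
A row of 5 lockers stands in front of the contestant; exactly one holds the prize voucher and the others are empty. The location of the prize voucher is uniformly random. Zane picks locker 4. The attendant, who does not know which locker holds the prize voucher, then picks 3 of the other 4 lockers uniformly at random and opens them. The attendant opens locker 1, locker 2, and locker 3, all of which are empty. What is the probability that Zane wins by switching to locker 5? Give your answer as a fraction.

Apply Bayes' rule, conditioning on where the prize voucher actually is.
If it is in any of lockers 1, 2, and 3 (prior 1/5 each): that locker was opened and seen not to hold the prize — ruled out; weight (1/5)·0 = 0 each.
If it is in either of lockers 4 and 5 (prior 1/5 each): the attendant picks exactly this set with probability 1/4 regardless, and none is the prize; weight (1/5)·(1/4) = 1/20 each.
The weights sum to 1/10.
So P(the prize voucher in locker 5 | the attendant opened locker 1, locker 2, and locker 3) = (1/20) / (1/10) = 1/2.

1/2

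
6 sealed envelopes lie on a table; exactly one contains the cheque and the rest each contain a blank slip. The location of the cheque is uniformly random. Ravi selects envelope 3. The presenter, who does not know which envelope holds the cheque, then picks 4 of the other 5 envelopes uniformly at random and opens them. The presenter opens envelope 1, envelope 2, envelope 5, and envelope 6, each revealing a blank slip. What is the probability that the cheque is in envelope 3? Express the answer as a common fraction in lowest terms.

Apply Bayes' rule, conditioning on where the cheque actually is.
If it is in any of envelopes 1, 2, 5, and 6 (prior 1/6 each): that envelope was opened and seen not to hold the prize — ruled out; weight (1/6)·0 = 0 each.
If it is in either of envelopes 3 and 4 (prior 1/6 each): the presenter picks exactly this set with probability 1/5 regardless, and none is the prize; weight (1/6)·(1/5) = 1/30 each.
The weights sum to 1/15.
So P(the cheque in envelope 3 | the presenter opened envelope 1, envelope 2, envelope 5, and envelope 6) = (1/30) / (1/15) = 1/2.

1/2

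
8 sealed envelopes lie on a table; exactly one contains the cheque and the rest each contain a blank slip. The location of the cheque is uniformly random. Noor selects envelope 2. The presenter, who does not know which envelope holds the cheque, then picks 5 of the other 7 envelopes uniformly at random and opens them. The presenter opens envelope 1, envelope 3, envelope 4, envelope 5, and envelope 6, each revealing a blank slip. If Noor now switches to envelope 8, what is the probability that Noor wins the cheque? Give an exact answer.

Consider each possible location of the cheque in turn.
If it is in any of envelopes 1, 3, 4, 5, and 6 (prior 1/8 each): that envelope was opened and seen not to hold the prize — ruled out; weight (1/8)·0 = 0 each.
If it is in any of envelopes 2, 7, and 8 (prior 1/8 each): the presenter picks exactly this set with probability 1/21 regardless, and none is the prize; weight (1/8)·(1/21) = 1/168 each.
The weights sum to 1/56.
So P(the cheque in envelope 8 | the presenter opened envelope 1, envelope 3, envelope 4, envelope 5, and envelope 6) = (1/168) / (1/56) = 1/3.

1/3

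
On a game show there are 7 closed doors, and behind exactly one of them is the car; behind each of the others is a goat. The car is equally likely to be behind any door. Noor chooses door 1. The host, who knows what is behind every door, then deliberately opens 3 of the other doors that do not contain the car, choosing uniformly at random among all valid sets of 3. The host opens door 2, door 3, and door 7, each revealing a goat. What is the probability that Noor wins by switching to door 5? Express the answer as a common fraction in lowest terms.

2/7

Consider each possible location of the car in turn.
If it is behind door 1 (prior 1/7): the host has 20 equally likely choices, so probability 1/20; weight (1/7)·(1/20) = 1/140.
If it is behind any of doors 2, 3, and 7 (prior 1/7 each): that door was opened and seen not to hold the prize — ruled out; weight (1/7)·0 = 0 each.
If it is behind any of doors 4, 5, and 6 (prior 1/7 each): the host has 10 equally likely choices, so probability 1/10; weight (1/7)·(1/10) = 1/70 each.
The weights sum to 1/20.
So P(the car behind door 5 | the host opened door 2, door 3, and door 7) = (1/70) / (1/20) = 2/7.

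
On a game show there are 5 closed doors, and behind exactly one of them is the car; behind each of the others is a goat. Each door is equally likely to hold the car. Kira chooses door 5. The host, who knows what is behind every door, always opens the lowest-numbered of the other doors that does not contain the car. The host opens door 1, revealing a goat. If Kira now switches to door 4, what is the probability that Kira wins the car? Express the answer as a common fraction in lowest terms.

Apply Bayes' rule, conditioning on where the car actually is.
If it is behind door 1 (prior 1/5): the host opened door 1, so this case is ruled out; weight (1/5)·0 = 0.
If it is behind any of doors 2, 3, 4, and 5 (prior 1/5 each): door 1 is the lowest-numbered option available, probability 1; weight (1/5)·1 = 1/5 each.
The weights sum to 4/5.
So P(the car behind door 4 | the host opened door 1) = (1/5) / (4/5) = 1/4.

1/4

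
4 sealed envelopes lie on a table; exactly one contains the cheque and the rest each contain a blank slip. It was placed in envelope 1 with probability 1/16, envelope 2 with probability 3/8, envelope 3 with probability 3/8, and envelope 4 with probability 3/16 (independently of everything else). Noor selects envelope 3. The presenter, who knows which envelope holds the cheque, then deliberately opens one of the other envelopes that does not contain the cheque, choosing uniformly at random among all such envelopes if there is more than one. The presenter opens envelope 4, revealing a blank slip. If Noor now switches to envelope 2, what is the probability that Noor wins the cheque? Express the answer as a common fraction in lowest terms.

6/11

Condition on the true location of the cheque.
If it is in envelope 1 (prior 1/16): the presenter has 2 equally likely choices, so probability 1/2; weight (1/16)·(1/2) = 1/32.
If it is in envelope 2 (prior 3/8): the presenter has 2 equally likely choices, so probability 1/2; weight (3/8)·(1/2) = 3/16.
If it is in envelope 3 (prior 3/8): the presenter has 3 equally likely choices, so probability 1/3; weight (3/8)·(1/3) = 1/8.
If it is in envelope 4 (prior 3/16): the presenter opened envelope 4, so this case is ruled out; weight (3/16)·0 = 0.
The weights sum to 11/32.
So P(the cheque in envelope 2 | the presenter opened envelope 4) = (3/16) / (11/32) = 6/11.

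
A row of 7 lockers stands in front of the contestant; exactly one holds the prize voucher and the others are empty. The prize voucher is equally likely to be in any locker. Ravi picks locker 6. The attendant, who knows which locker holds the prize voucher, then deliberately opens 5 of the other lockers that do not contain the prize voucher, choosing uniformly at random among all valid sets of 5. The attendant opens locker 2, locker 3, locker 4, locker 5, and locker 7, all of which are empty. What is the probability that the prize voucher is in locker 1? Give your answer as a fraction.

6/7

Consider each possible location of the prize voucher in turn.
If it is in locker 1 (prior 1/7): the attendant has no choice, probability 1; weight (1/7)·1 = 1/7.
If it is in any of lockers 2, 3, 4, 5, and 7 (prior 1/7 each): that locker was opened and seen not to hold the prize — ruled out; weight (1/7)·0 = 0 each.
If it is in locker 6 (prior 1/7): the attendant has 6 equally likely choices, so probability 1/6; weight (1/7)·(1/6) = 1/42.
The weights sum to 1/6.
So P(the prize voucher in locker 1 | the attendant opened locker 2, locker 3, locker 4, locker 5, and locker 7) = (1/7) / (1/6) = 6/7.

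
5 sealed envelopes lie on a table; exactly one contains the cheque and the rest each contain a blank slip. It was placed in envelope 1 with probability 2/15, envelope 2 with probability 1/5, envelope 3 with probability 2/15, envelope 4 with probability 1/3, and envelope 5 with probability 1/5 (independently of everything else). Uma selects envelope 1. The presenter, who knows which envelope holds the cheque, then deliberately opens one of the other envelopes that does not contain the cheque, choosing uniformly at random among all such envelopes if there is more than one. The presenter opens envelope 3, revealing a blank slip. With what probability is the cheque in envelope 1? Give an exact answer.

Consider each possible location of the cheque in turn.
If it is in envelope 1 (prior 2/15): the presenter has 4 equally likely choices, so probability 1/4; weight (2/15)·(1/4) = 1/30.
If it is in either of envelopes 2 and 5 (prior 1/5 each): the presenter has 3 equally likely choices, so probability 1/3; weight (1/5)·(1/3) = 1/15 each.
If it is in envelope 3 (prior 2/15): the presenter opened envelope 3, so this case is ruled out; weight (2/15)·0 = 0.
If it is in envelope 4 (prior 1/3): the presenter has 3 equally likely choices, so probability 1/3; weight (1/3)·(1/3) = 1/9.
The weights sum to 5/18.
So P(the cheque in envelope 1 | the presenter opened envelope 3) = (1/30) / (5/18) = 3/25.

3/25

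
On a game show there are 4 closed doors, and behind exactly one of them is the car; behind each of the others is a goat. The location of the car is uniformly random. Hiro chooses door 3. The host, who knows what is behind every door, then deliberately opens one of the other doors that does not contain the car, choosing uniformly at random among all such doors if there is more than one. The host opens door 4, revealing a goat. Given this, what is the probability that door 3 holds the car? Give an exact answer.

1/4

Condition on the true location of the car.
If it is behind either of doors 1 and 2 (prior 1/4 each): the host has 2 equally likely choices, so probability 1/2; weight (1/4)·(1/2) = 1/8 each.
If it is behind door 3 (prior 1/4): the host has 3 equally likely choices, so probability 1/3; weight (1/4)·(1/3) = 1/12.
If it is behind door 4 (prior 1/4): the host opened door 4, so this case is ruled out; weight (1/4)·0 = 0.
The weights sum to 1/3.
So P(the car behind door 3 | the host opened door 4) = (1/12) / (1/3) = 1/4.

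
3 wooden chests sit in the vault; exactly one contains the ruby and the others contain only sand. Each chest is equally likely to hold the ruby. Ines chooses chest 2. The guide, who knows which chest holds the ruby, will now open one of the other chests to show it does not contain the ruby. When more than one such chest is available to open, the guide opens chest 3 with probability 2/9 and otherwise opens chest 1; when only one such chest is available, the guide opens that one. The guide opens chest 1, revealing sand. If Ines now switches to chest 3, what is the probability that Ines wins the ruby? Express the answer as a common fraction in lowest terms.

9/16

Apply Bayes' rule, conditioning on where the ruby actually is.
If it is in chest 1 (prior 1/3): the guide opened chest 1, so this case is ruled out; weight (1/3)·0 = 0.
If it is in chest 2 (prior 1/3): chest 3 is available but not opened, probability 7/9; weight (1/3)·(7/9) = 7/27.
If it is in chest 3 (prior 1/3): only chest 1 is available, probability 1; weight (1/3)·1 = 1/3.
The weights sum to 16/27.
So P(the ruby in chest 3 | the guide opened chest 1) = (1/3) / (16/27) = 9/16.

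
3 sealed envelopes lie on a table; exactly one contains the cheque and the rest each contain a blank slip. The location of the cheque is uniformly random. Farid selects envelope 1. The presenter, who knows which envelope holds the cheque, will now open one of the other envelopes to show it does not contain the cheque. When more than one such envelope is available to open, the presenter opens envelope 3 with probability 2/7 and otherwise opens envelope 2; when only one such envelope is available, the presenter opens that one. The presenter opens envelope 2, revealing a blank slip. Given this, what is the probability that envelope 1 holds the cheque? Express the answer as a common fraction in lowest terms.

5/12

Condition on the true location of the cheque.
If it is in envelope 1 (prior 1/3): envelope 3 is available but not opened, probability 5/7; weight (1/3)·(5/7) = 5/21.
If it is in envelope 2 (prior 1/3): the presenter opened envelope 2, so this case is ruled out; weight (1/3)·0 = 0.
If it is in envelope 3 (prior 1/3): only envelope 2 is available, probability 1; weight (1/3)·1 = 1/3.
The weights sum to 4/7.
So P(the cheque in envelope 1 | the presenter opened envelope 2) = (5/21) / (4/7) = 5/12.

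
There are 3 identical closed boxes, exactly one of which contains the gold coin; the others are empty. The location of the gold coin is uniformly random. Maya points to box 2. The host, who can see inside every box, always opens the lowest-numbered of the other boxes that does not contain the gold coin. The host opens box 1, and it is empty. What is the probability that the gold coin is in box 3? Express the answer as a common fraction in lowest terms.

Consider each possible location of the gold coin in turn.
If it is in box 1 (prior 1/3): the host opened box 1, so this case is ruled out; weight (1/3)·0 = 0.
If it is in either of boxes 2 and 3 (prior 1/3 each): box 1 is the lowest-numbered option available, probability 1; weight (1/3)·1 = 1/3 each.
The weights sum to 2/3.
So P(the gold coin in box 3 | the host opened box 1) = (1/3) / (2/3) = 1/2.

1/2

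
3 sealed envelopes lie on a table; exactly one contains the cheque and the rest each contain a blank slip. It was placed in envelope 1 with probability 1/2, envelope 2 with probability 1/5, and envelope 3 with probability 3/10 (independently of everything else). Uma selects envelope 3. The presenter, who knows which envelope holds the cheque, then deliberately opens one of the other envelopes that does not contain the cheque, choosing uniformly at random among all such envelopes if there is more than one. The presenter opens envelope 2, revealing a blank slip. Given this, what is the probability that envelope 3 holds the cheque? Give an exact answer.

Apply Bayes' rule, conditioning on where the cheque actually is.
If it is in envelope 1 (prior 1/2): the presenter has no choice, probability 1; weight (1/2)·1 = 1/2.
If it is in envelope 2 (prior 1/5): the presenter opened envelope 2, so this case is ruled out; weight (1/5)·0 = 0.
If it is in envelope 3 (prior 3/10): the presenter has 2 equally likely choices, so probability 1/2; weight (3/10)·(1/2) = 3/20.
The weights sum to 13/20.
So P(the cheque in envelope 3 | the presenter opened envelope 2) = (3/20) / (13/20) = 3/13.

3/13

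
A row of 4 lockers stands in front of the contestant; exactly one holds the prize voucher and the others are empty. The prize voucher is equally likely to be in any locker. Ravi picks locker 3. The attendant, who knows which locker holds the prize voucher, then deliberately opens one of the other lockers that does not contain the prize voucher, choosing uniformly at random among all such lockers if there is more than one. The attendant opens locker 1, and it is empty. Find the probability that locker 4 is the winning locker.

3/8

Condition on the true location of the prize voucher.
If it is in locker 1 (prior 1/4): the attendant opened locker 1, so this case is ruled out; weight (1/4)·0 = 0.
If it is in either of lockers 2 and 4 (prior 1/4 each): the attendant has 2 equally likely choices, so probability 1/2; weight (1/4)·(1/2) = 1/8 each.
If it is in locker 3 (prior 1/4): the attendant has 3 equally likely choices, so probability 1/3; weight (1/4)·(1/3) = 1/12.
The weights sum to 1/3.
So P(the prize voucher in locker 4 | the attendant opened locker 1) = (1/8) / (1/3) = 3/8.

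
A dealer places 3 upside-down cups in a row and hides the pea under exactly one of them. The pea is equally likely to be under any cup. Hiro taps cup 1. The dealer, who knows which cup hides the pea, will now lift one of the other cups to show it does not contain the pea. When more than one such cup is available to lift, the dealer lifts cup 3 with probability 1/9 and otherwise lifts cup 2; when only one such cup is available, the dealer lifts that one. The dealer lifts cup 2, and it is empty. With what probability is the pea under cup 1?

8/17

Apply Bayes' rule, conditioning on where the pea actually is.
If it is under cup 1 (prior 1/3): cup 3 is available but not opened, probability 8/9; weight (1/3)·(8/9) = 8/27.
If it is under cup 2 (prior 1/3): the dealer opened cup 2, so this case is ruled out; weight (1/3)·0 = 0.
If it is under cup 3 (prior 1/3): only cup 2 is available, probability 1; weight (1/3)·1 = 1/3.
The weights sum to 17/27.
So P(the pea under cup 1 | the dealer opened cup 2) = (8/27) / (17/27) = 8/17.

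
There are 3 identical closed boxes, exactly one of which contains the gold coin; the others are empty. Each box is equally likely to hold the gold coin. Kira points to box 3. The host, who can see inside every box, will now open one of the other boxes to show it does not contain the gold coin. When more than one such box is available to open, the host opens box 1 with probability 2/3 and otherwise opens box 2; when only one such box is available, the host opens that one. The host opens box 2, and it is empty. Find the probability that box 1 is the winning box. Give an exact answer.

Apply Bayes' rule, conditioning on where the gold coin actually is.
If it is in box 1 (prior 1/3): only box 2 is available, probability 1; weight (1/3)·1 = 1/3.
If it is in box 2 (prior 1/3): the host opened box 2, so this case is ruled out; weight (1/3)·0 = 0.
If it is in box 3 (prior 1/3): box 1 is available but not opened, probability 1/3; weight (1/3)·(1/3) = 1/9.
The weights sum to 4/9.
So P(the gold coin in box 1 | the host opened box 2) = (1/3) / (4/9) = 3/4.

3/4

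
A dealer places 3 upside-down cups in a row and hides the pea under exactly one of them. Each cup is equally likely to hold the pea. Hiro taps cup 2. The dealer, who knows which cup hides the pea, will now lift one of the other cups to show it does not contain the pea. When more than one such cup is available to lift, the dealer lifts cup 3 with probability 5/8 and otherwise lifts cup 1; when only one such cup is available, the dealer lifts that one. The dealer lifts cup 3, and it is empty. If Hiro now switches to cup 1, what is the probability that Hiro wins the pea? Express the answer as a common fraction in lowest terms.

Condition on the true location of the pea.
If it is under cup 1 (prior 1/3): only cup 3 is available, probability 1; weight (1/3)·1 = 1/3.
If it is under cup 2 (prior 1/3): cup 3 is available, opened with probability 5/8; weight (1/3)·(5/8) = 5/24.
If it is under cup 3 (prior 1/3): the dealer opened cup 3, so this case is ruled out; weight (1/3)·0 = 0.
The weights sum to 13/24.
So P(the pea under cup 1 | the dealer opened cup 3) = (1/3) / (13/24) = 8/13.

8/13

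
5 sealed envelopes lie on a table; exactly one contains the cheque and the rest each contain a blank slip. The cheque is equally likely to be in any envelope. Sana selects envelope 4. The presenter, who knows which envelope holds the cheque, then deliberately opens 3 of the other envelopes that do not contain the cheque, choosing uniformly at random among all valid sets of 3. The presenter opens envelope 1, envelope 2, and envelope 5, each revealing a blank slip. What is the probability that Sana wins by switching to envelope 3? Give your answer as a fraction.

Consider each possible location of the cheque in turn.
If it is in any of envelopes 1, 2, and 5 (prior 1/5 each): that envelope was opened and seen not to hold the prize — ruled out; weight (1/5)·0 = 0 each.
If it is in envelope 3 (prior 1/5): the presenter has no choice, probability 1; weight (1/5)·1 = 1/5.
If it is in envelope 4 (prior 1/5): the presenter has 4 equally likely choices, so probability 1/4; weight (1/5)·(1/4) = 1/20.
The weights sum to 1/4.
So P(the cheque in envelope 3 | the presenter opened envelope 1, envelope 2, and envelope 5) = (1/5) / (1/4) = 4/5.

4/5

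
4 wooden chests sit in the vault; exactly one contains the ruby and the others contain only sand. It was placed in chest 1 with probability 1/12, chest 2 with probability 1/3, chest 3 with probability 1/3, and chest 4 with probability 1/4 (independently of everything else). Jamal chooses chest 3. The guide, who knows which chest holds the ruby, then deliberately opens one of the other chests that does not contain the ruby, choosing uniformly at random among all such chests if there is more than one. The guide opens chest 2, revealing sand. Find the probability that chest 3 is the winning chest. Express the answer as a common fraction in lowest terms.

2/5

Apply Bayes' rule, conditioning on where the ruby actually is.
If it is in chest 1 (prior 1/12): the guide has 2 equally likely choices, so probability 1/2; weight (1/12)·(1/2) = 1/24.
If it is in chest 2 (prior 1/3): the guide opened chest 2, so this case is ruled out; weight (1/3)·0 = 0.
If it is in chest 3 (prior 1/3): the guide has 3 equally likely choices, so probability 1/3; weight (1/3)·(1/3) = 1/9.
If it is in chest 4 (prior 1/4): the guide has 2 equally likely choices, so probability 1/2; weight (1/4)·(1/2) = 1/8.
The weights sum to 5/18.
So P(the ruby in chest 3 | the guide opened chest 2) = (1/9) / (5/18) = 2/5.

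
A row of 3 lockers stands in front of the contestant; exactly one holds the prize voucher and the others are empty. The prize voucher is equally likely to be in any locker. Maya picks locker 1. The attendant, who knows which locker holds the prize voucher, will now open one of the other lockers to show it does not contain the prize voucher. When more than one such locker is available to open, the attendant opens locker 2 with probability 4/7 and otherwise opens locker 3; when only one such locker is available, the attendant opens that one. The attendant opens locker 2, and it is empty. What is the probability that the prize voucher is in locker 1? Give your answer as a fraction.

Consider each possible location of the prize voucher in turn.
If it is in locker 1 (prior 1/3): locker 2 is available, opened with probability 4/7; weight (1/3)·(4/7) = 4/21.
If it is in locker 2 (prior 1/3): the attendant opened locker 2, so this case is ruled out; weight (1/3)·0 = 0.
If it is in locker 3 (prior 1/3): only locker 2 is available, probability 1; weight (1/3)·1 = 1/3.
The weights sum to 11/21.
So P(the prize voucher in locker 1 | the attendant opened locker 2) = (4/21) / (11/21) = 4/11.

4/11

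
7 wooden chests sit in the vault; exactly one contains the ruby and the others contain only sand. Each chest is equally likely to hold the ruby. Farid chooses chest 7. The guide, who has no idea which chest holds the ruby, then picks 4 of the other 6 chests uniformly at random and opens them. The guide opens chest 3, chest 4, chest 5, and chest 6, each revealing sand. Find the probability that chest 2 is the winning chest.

1/3

Because the guide chose which chests to open without knowing where the ruby is, the choice is independent of the prize location. Learning that none of the 4 opened chests holds the ruby simply rules out those 4 locations and leaves the remaining 3 chests still equally likely by symmetry.
So P(the ruby in chest 2) = 1/3.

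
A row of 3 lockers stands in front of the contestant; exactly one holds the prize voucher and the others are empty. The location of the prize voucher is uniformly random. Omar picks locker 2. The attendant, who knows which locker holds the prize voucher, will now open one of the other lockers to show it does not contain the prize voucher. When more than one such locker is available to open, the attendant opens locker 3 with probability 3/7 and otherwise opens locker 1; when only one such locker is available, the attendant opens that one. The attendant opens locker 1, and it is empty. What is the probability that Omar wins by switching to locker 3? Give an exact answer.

7/11

Condition on the true location of the prize voucher.
If it is in locker 1 (prior 1/3): the attendant opened locker 1, so this case is ruled out; weight (1/3)·0 = 0.
If it is in locker 2 (prior 1/3): locker 3 is available but not opened, probability 4/7; weight (1/3)·(4/7) = 4/21.
If it is in locker 3 (prior 1/3): only locker 1 is available, probability 1; weight (1/3)·1 = 1/3.
The weights sum to 11/21.
So P(the prize voucher in locker 3 | the attendant opened locker 1) = (1/3) / (11/21) = 7/11.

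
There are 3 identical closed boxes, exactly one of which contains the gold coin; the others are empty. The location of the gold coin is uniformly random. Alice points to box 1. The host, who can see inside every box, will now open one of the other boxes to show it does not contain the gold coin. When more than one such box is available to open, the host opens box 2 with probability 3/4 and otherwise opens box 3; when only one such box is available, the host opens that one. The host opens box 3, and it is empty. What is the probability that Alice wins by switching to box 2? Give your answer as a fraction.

4/5

Condition on the true location of the gold coin.
If it is in box 1 (prior 1/3): box 2 is available but not opened, probability 1/4; weight (1/3)·(1/4) = 1/12.
If it is in box 2 (prior 1/3): only box 3 is available, probability 1; weight (1/3)·1 = 1/3.
If it is in box 3 (prior 1/3): the host opened box 3, so this case is ruled out; weight (1/3)·0 = 0.
The weights sum to 5/12.
So P(the gold coin in box 2 | the host opened box 3) = (1/3) / (5/12) = 4/5.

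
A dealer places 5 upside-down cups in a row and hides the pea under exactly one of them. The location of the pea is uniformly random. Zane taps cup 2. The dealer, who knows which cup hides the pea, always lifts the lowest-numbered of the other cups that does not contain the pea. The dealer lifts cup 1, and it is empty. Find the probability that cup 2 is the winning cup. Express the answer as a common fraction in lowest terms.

1/4

Apply Bayes' rule, conditioning on where the pea actually is.
If it is under cup 1 (prior 1/5): the dealer opened cup 1, so this case is ruled out; weight (1/5)·0 = 0.
If it is under any of cups 2, 3, 4, and 5 (prior 1/5 each): cup 1 is the lowest-numbered option available, probability 1; weight (1/5)·1 = 1/5 each.
The weights sum to 4/5.
So P(the pea under cup 2 | the dealer opened cup 1) = (1/5) / (4/5) = 1/4.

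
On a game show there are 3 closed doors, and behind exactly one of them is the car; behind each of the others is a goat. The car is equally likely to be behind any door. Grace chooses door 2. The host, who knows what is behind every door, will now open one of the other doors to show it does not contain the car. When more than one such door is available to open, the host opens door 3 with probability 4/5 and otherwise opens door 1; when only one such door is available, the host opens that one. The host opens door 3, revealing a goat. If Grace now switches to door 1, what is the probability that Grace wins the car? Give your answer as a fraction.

Apply Bayes' rule, conditioning on where the car actually is.
If it is behind door 1 (prior 1/3): only door 3 is available, probability 1; weight (1/3)·1 = 1/3.
If it is behind door 2 (prior 1/3): door 3 is available, opened with probability 4/5; weight (1/3)·(4/5) = 4/15.
If it is behind door 3 (prior 1/3): the host opened door 3, so this case is ruled out; weight (1/3)·0 = 0.
The weights sum to 3/5.
So P(the car behind door 1 | the host opened door 3) = (1/3) / (3/5) = 5/9.

5/9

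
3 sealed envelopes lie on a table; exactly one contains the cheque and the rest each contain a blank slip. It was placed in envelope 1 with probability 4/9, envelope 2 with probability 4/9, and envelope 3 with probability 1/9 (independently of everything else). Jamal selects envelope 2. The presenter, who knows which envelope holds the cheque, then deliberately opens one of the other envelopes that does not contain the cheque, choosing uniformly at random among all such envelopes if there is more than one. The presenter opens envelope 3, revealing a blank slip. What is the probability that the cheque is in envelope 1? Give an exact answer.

Consider each possible location of the cheque in turn.
If it is in envelope 1 (prior 4/9): the presenter has no choice, probability 1; weight (4/9)·1 = 4/9.
If it is in envelope 2 (prior 4/9): the presenter has 2 equally likely choices, so probability 1/2; weight (4/9)·(1/2) = 2/9.
If it is in envelope 3 (prior 1/9): the presenter opened envelope 3, so this case is ruled out; weight (1/9)·0 = 0.
The weights sum to 2/3.
So P(the cheque in envelope 1 | the presenter opened envelope 3) = (4/9) / (2/3) = 2/3.

2/3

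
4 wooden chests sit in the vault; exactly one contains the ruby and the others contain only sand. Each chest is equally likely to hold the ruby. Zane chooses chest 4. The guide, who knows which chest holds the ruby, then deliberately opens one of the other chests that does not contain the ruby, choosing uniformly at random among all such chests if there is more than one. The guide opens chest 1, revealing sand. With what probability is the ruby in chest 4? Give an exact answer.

Apply Bayes' rule, conditioning on where the ruby actually is.
If it is in chest 1 (prior 1/4): the guide opened chest 1, so this case is ruled out; weight (1/4)·0 = 0.
If it is in either of chests 2 and 3 (prior 1/4 each): the guide has 2 equally likely choices, so probability 1/2; weight (1/4)·(1/2) = 1/8 each.
If it is in chest 4 (prior 1/4): the guide has 3 equally likely choices, so probability 1/3; weight (1/4)·(1/3) = 1/12.
The weights sum to 1/3.
So P(the ruby in chest 4 | the guide opened chest 1) = (1/12) / (1/3) = 1/4.

1/4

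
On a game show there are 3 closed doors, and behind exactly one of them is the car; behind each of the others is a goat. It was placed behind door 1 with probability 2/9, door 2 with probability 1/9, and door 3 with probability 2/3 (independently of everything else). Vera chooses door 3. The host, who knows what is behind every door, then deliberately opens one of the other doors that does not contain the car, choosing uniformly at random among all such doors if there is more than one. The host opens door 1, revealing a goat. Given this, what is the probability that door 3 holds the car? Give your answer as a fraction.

3/4

Apply Bayes' rule, conditioning on where the car actually is.
If it is behind door 1 (prior 2/9): the host opened door 1, so this case is ruled out; weight (2/9)·0 = 0.
If it is behind door 2 (prior 1/9): the host has no choice, probability 1; weight (1/9)·1 = 1/9.
If it is behind door 3 (prior 2/3): the host has 2 equally likely choices, so probability 1/2; weight (2/3)·(1/2) = 1/3.
The weights sum to 4/9.
So P(the car behind door 3 | the host opened door 1) = (1/3) / (4/9) = 3/4.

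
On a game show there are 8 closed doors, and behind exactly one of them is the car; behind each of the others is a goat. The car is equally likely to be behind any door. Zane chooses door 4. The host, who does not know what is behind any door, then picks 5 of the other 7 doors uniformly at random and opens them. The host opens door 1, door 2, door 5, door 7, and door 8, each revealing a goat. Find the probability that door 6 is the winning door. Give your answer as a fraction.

Because the host chose which doors to open without knowing where the car is, the choice is independent of the prize location. Learning that none of the 5 opened doors holds the car simply rules out those 5 locations and leaves the remaining 3 doors still equally likely by symmetry.
So P(the car behind door 6) = 1/3.

1/3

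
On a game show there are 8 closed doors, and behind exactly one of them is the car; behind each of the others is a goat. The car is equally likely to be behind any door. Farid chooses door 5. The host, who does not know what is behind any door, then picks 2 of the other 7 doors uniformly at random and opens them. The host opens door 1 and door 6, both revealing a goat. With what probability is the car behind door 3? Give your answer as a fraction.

Because the host chose which doors to open without knowing where the car is, the choice is independent of the prize location. Learning that none of the 2 opened doors holds the car simply rules out those 2 locations and leaves the remaining 6 doors still equally likely by symmetry.
So P(the car behind door 3) = 1/6.

1/6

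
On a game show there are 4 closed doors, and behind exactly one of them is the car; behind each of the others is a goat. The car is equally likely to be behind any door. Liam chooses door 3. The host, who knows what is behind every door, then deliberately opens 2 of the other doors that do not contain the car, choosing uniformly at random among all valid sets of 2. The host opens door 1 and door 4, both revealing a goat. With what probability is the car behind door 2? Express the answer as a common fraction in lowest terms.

Consider each possible location of the car in turn.
If it is behind either of doors 1 and 4 (prior 1/4 each): that door was opened and seen not to hold the prize — ruled out; weight (1/4)·0 = 0 each.
If it is behind door 2 (prior 1/4): the host has no choice, probability 1; weight (1/4)·1 = 1/4.
If it is behind door 3 (prior 1/4): the host has 3 equally likely choices, so probability 1/3; weight (1/4)·(1/3) = 1/12.
The weights sum to 1/3.
So P(the car behind door 2 | the host opened door 1 and door 4) = (1/4) / (1/3) = 3/4.

3/4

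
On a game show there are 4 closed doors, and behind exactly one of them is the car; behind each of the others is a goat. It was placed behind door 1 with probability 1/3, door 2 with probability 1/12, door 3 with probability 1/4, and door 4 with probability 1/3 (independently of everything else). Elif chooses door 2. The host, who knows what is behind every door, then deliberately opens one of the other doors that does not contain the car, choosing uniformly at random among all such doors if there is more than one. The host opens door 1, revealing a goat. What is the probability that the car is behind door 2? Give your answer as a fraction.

Apply Bayes' rule, conditioning on where the car actually is.
If it is behind door 1 (prior 1/3): the host opened door 1, so this case is ruled out; weight (1/3)·0 = 0.
If it is behind door 2 (prior 1/12): the host has 3 equally likely choices, so probability 1/3; weight (1/12)·(1/3) = 1/36.
If it is behind door 3 (prior 1/4): the host has 2 equally likely choices, so probability 1/2; weight (1/4)·(1/2) = 1/8.
If it is behind door 4 (prior 1/3): the host has 2 equally likely choices, so probability 1/2; weight (1/3)·(1/2) = 1/6.
The weights sum to 23/72.
So P(the car behind door 2 | the host opened door 1) = (1/36) / (23/72) = 2/23.

2/23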